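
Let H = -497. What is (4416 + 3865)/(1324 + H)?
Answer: 8281/827 ≈ 10.013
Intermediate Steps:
(4416 + 3865)/(1324 + H) = (4416 + 3865)/(1324 - 497) = 8281/827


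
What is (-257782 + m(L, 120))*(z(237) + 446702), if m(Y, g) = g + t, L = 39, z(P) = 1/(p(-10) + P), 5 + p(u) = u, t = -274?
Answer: -12789478633960/111 ≈ -1.1522e+11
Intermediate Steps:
p(u) = -5 + u
z(P) = 1/(-15 + P) (z(P) = 1/((-5 - 10) + P) = 1/(-15 + P))
m(Y, g) = -274 + g (m(Y, g) = g - 274 = -274 + g)
(-257782 + m(L, 120))*(z(237) + 446702) = (-257782 + (-274 + 120))*(1/(-15 + 237) + 446702) = (-257782 - 154)*(1/222 + 446702) = -257936*(1/222 + 446702) = -257936*99167845/222 = -12789478633960/111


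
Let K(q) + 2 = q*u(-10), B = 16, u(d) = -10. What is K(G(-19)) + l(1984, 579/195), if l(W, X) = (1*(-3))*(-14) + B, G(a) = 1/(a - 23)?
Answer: 1181/21 ≈ 56.238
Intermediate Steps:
G(a) = 1/(-23 + a)
l(W, X) = 58 (l(W, X) = (1*(-3))*(-14) + 16 = -3*(-14) + 16 = 42 + 16 = 58)
K(q) = -2 - 10*q (K(q) = -2 + q*(-10) = -2 - 10*q)
K(G(-19)) + l(1984, 579/195) = (-2 - 10/(-23 - 19)) + 58 = (-2 - 10/(-42)) + 58 = (-2 - 10*(-1/42)) + 58 = (-2 + 5/21) + 58 = -37/21 + 58 = 1181/21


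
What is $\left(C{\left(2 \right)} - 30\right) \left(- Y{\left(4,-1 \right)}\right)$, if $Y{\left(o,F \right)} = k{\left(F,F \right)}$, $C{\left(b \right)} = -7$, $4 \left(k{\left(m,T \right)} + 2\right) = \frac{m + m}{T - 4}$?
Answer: $- \frac{703}{10} \approx -70.3$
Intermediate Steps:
$k{\left(m,T \right)} = -2 + \frac{m}{2 \left(-4 + T\right)}$ ($k{\left(m,T \right)} = -2 + \frac{\left(m + m\right) \frac{1}{T - 4}}{4} = -2 + \frac{2 m \frac{1}{-4 + T}}{4} = -2 + \frac{m}{2 \left(-4 + T\right)}$)
$Y{\left(o,F \right)} = \frac{16 - 3 F}{2 \left(-4 + F\right)}$ ($Y{\left(o,F \right)} = \frac{16 + F - 4 F}{2 \left(-4 + F\right)} = \frac{16 - 3 F}{2 \left(-4 + F\right)}$)
$\left(C{\left(2 \right)} - 30\right) \left(- Y{\left(4,-1 \right)}\right) = \left(-7 - 30\right) \left(- \frac{16 - -3}{2 \left(-4 - 1\right)}\right) = - 37 \left(- \frac{16 + 3}{2 \left(-5\right)}\right) = - 37 \left(- \frac{\left(-1\right) 19}{2 \cdot 5}\right) = - 37 \left(\left(-1\right) \left(- \frac{19}{10}\right)\right) = \left(-37\right) \frac{19}{10} = - \frac{703}{10}$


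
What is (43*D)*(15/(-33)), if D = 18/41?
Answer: -3870/451 ≈ -8.5809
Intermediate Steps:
D = 18/41 (D = 18*(1/41) = 18/41 ≈ 0.43902)
(43*D)*(15/(-33)) = (43*(18/41))*(15/(-33)) = 774*(15*(-1/33))/41 = (774/41)*(-5/11) = -3870/451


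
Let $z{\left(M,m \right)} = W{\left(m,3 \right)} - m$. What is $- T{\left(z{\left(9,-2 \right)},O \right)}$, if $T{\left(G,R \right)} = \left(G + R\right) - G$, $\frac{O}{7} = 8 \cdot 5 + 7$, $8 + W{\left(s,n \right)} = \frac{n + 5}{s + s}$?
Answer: $-329$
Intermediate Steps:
$W{\left(s,n \right)} = -8 + \frac{5 + n}{2 s}$ ($W{\left(s,n \right)} = -8 + \frac{n + 5}{s + s} = -8 + \frac{5 + n}{2 s}$)
$z{\left(M,m \right)} = - m + \frac{8 - 16 m}{2 m}$ ($z{\left(M,m \right)} = \frac{5 + 3 - 16 m}{2 m} - m = \frac{8 - 16 m}{2 m} - m = - m + \frac{8 - 16 m}{2 m}$)
$O = 329$ ($O = 7 \left(8 \cdot 5 + 7\right) = 7 \left(40 + 7\right) = 7 \cdot 47 = 329$)
$T{\left(G,R \right)} = R$
$- T{\left(z{\left(9,-2 \right)},O \right)} = \left(-1\right) 329 = -329$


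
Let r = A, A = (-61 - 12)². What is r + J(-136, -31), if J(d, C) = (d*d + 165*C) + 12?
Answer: 18722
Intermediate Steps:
A = 5329 (A = (-73)² = 5329)
r = 5329
J(d, C) = 12 + d² + 165*C (J(d, C) = (d² + 165*C) + 12 = 12 + d² + 165*C)
r + J(-136, -31) = 5329 + (12 + (-136)² + 165*(-31)) = 5329 + (12 + 18496 - 5115) = 5329 + 13393 = 18722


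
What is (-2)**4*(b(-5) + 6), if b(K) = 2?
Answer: 128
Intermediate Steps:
(-2)**4*(b(-5) + 6) = (-2)**4*(2 + 6) = 16*8 = 128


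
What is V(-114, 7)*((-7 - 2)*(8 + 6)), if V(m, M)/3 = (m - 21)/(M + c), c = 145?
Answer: 25515/76 ≈ 335.72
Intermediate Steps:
V(m, M) = 3*(-21 + m)/(145 + M) (V(m, M) = 3*((m - 21)/(M + 145)) = 3*((-21 + m)/(145 + M)) = 3*(-21 + m)/(145 + M))
V(-114, 7)*((-7 - 2)*(8 + 6)) = (3*(-21 - 114)/(145 + 7))*((-7 - 2)*(8 + 6)) = (3*(-135)/152)*(-9*14) = (3*(1/152)*(-135))*(-126) = -405/152*(-126) = 25515/76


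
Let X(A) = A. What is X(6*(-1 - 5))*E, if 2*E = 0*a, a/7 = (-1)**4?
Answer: 0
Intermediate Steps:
a = 7 (a = 7*(-1)**4 = 7*1 = 7)
E = 0 (E = (0*7)/2 = (1/2)*0 = 0)
X(6*(-1 - 5))*E = (6*(-1 - 5))*0 = (6*(-6))*0 = -36*0 = 0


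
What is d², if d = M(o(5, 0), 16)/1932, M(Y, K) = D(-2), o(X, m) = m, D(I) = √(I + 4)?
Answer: 1/1866312 ≈ 5.3582e-7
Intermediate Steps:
D(I) = √(4 + I)
M(Y, K) = √2 (M(Y, K) = √(4 - 2) = √2)
d = √2/1932 ≈ 0.00073199
d² = (√2/1932)² = 1/1866312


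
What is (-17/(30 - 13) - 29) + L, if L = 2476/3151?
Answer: -92054/3151 ≈ -29.214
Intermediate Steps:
L = 2476/3151 (L = 2476*(1/3151) = 2476/3151 ≈ 0.78578)
(-17/(30 - 13) - 29) + L = (-17/(30 - 13) - 29) + 2476/3151 = (-17/17 - 29) + 2476/3151 = ((1/17)*(-17) - 29) + 2476/3151 = (-1 - 29) + 2476/3151 = -30 + 2476/3151 = -92054/3151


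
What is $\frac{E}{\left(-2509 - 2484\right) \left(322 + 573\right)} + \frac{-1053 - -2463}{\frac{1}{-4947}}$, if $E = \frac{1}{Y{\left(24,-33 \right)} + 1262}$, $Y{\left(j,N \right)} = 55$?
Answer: $- \frac{41051723902603651}{5885323995} \approx -6.9753 \cdot 10^{6}$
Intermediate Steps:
$E = \frac{1}{1317}$ ($E = \frac{1}{55 + 1262} = \frac{1}{1317} \approx 0.0007593$)
$\frac{E}{\left(-2509 - 2484\right) \left(322 + 573\right)} + \frac{-1053 - -2463}{\frac{1}{-4947}} = \frac{1}{1317 \left(-2509 - 2484\right) \left(322 + 573\right)} + \frac{-1053 - -2463}{\frac{1}{-4947}} = \frac{1}{1317 \left(\left(-4993\right) 895\right)} + \frac{-1053 + 2463}{- \frac{1}{4947}} = \frac{1}{1317 \left(-4468735\right)} + 1410 \left(-4947\right) = \frac{1}{1317} \left(- \frac{1}{4468735}\right) - 6975270 = - \frac{1}{5885323995} - 6975270 = - \frac{41051723902603651}{5885323995}$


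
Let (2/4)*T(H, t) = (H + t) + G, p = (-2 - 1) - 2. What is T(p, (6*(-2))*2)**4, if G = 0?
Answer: 11316496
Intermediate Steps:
p = -5 (p = -3 - 2 = -5)
T(H, t) = 2*H + 2*t (T(H, t) = 2*((H + t) + 0) = 2*(H + t) = 2*H + 2*t)
T(p, (6*(-2))*2)**4 = (2*(-5) + 2*((6*(-2))*2))**4 = (-10 + 2*(-12*2))**4 = (-10 + 2*(-24))**4 = (-10 - 48)**4 = (-58)**4 = 11316496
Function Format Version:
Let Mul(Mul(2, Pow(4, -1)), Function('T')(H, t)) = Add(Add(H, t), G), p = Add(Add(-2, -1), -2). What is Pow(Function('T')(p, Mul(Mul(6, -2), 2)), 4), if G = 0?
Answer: 11316496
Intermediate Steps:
p = -5 (p = Add(-3, -2) = -5)
Function('T')(H, t) = Add(Mul(2, H), Mul(2, t)) (Function('T')(H, t) = Mul(2, Add(Add(H, t), 0)) = Mul(2, Add(H, t)) = Add(Mul(2, H), Mul(2, t)))
Pow(Function('T')(p, Mul(Mul(6, -2), 2)), 4) = Pow(Add(Mul(2, -5), Mul(2, Mul(Mul(6, -2), 2))), 4) = Pow(Add(-10, Mul(2, Mul(-12, 2))), 4) = Pow(Add(-10, Mul(2, -24)), 4) = Pow(Add(-10, -48), 4) = Pow(-58, 4) = 11316496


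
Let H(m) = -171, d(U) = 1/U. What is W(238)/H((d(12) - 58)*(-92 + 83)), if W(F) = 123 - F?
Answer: 115/171 ≈ 0.67251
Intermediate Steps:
d(U) = 1/U
W(238)/H((d(12) - 58)*(-92 + 83)) = (123 - 1*238)/(-171) = (123 - 238)*(-1/171) = -115*(-1/171) = 115/171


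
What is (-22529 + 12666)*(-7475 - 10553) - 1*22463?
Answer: 177787701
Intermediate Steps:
(-22529 + 12666)*(-7475 - 10553) - 1*22463 = -9863*(-18028) - 22463 = 177810164 - 22463 = 177787701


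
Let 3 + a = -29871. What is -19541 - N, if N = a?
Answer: 10333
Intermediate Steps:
a = -29874 (a = -3 - 29871 = -29874)
N = -29874
-19541 - N = -19541 - 1*(-29874) = -19541 + 29874 = 10333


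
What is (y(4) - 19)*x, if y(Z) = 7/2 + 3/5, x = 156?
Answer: -11622/5 ≈ -2324.4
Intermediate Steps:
y(Z) = 41/10 (y(Z) = 7*(½) + 3*(⅕) = 7/2 + ⅗ = 41/10)
(y(4) - 19)*x = (41/10 - 19)*156 = -149/10*156 = -11622/5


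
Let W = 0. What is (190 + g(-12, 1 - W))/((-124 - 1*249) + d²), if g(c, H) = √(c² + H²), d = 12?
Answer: -190/229 - √145/229 ≈ -0.88228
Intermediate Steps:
g(c, H) = √(H² + c²)
(190 + g(-12, 1 - W))/((-124 - 1*249) + d²) = (190 + √((1 - 1*0)² + (-12)²))/((-124 - 1*249) + 12²) = (190 + √((1 + 0)² + 144))/((-124 - 249) + 144) = (190 + √(1² + 144))/(-373 + 144) = (190 + √(1 + 144))/(-229) = (190 + √145)*(-1/229) = -190/229 - √145/229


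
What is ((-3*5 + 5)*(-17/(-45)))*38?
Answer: -1292/9 ≈ -143.56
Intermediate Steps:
((-3*5 + 5)*(-17/(-45)))*38 = ((-15 + 5)*(-17*(-1/45)))*38 = -10*17/45*38 = -34/9*38 = -1292/9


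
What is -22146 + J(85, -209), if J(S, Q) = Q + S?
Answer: -22270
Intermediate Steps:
-22146 + J(85, -209) = -22146 + (-209 + 85) = -22146 - 124 = -22270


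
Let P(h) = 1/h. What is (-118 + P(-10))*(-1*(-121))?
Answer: -142901/10 ≈ -14290.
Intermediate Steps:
P(h) = 1/h
(-118 + P(-10))*(-1*(-121)) = (-118 + 1/(-10))*(-1*(-121)) = (-118 - ⅒)*121 = -1181/10*121 = -142901/10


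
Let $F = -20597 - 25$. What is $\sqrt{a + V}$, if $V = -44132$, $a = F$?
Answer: $i \sqrt{64754} \approx 254.47 i$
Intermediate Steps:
$F = -20622$ ($F = -20597 - 25 = -20622$)
$a = -20622$
$\sqrt{a + V} = \sqrt{-20622 - 44132} = \sqrt{-64754} = i \sqrt{64754}$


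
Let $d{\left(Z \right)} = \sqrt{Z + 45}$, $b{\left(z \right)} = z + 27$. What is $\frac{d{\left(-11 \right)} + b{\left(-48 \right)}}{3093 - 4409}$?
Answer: $\frac{3}{188} - \frac{\sqrt{34}}{1316} \approx 0.011527$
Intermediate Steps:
$b{\left(z \right)} = 27 + z$
$d{\left(Z \right)} = \sqrt{45 + Z}$
$\frac{d{\left(-11 \right)} + b{\left(-48 \right)}}{3093 - 4409} = \frac{\sqrt{45 - 11} + \left(27 - 48\right)}{3093 - 4409} = \frac{\sqrt{34} - 21}{-1316} = \left(-21 + \sqrt{34}\right) \left(- \frac{1}{1316}\right) = \frac{3}{188} - \frac{\sqrt{34}}{1316}$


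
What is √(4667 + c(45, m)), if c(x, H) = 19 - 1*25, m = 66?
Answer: √4661 ≈ 68.271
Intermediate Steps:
c(x, H) = -6 (c(x, H) = 19 - 25 = -6)
√(4667 + c(45, m)) = √(4667 - 6) = √4661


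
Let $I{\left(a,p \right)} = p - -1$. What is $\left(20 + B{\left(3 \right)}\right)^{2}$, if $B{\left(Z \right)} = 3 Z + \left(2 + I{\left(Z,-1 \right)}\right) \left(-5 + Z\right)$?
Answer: $625$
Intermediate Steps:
$I{\left(a,p \right)} = 1 + p$ ($I{\left(a,p \right)} = p + 1 = 1 + p$)
$B{\left(Z \right)} = -10 + 5 Z$ ($B{\left(Z \right)} = 3 Z + \left(2 + \left(1 - 1\right)\right) \left(-5 + Z\right) = 3 Z + \left(2 + 0\right) \left(-5 + Z\right) = 3 Z + 2 \left(-5 + Z\right) = 3 Z + \left(-10 + 2 Z\right) = -10 + 5 Z$)
$\left(20 + B{\left(3 \right)}\right)^{2} = \left(20 + \left(-10 + 5 \cdot 3\right)\right)^{2} = \left(20 + \left(-10 + 15\right)\right)^{2} = \left(20 + 5\right)^{2} = 25^{2} = 625$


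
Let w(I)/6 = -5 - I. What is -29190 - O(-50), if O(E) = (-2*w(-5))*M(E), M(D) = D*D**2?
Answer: -29190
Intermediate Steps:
w(I) = -30 - 6*I (w(I) = 6*(-5 - I) = -30 - 6*I)
M(D) = D**3
O(E) = 0 (O(E) = (-2*(-30 - 6*(-5)))*E**3 = (-2*(-30 + 30))*E**3 = (-2*0)*E**3 = 0*E**3 = 0)
-29190 - O(-50) = -29190 - 1*0 = -29190 + 0 = -29190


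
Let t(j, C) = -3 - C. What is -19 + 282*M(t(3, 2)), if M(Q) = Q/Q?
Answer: 263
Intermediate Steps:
M(Q) = 1
-19 + 282*M(t(3, 2)) = -19 + 282*1 = -19 + 282 = 263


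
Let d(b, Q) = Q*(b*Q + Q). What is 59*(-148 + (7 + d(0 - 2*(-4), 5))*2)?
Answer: 18644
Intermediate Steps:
d(b, Q) = Q*(Q + Q*b) (d(b, Q) = Q*(Q*b + Q) = Q*(Q + Q*b))
59*(-148 + (7 + d(0 - 2*(-4), 5))*2) = 59*(-148 + (7 + 5²*(1 + (0 - 2*(-4))))*2) = 59*(-148 + (7 + 25*(1 + (0 + 8)))*2) = 59*(-148 + (7 + 25*(1 + 8))*2) = 59*(-148 + (7 + 25*9)*2) = 59*(-148 + (7 + 225)*2) = 59*(-148 + 232*2) = 59*(-148 + 464) = 59*316 = 18644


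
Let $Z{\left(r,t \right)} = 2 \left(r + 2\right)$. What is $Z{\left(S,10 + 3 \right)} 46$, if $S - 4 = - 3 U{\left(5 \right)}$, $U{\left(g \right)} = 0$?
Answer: $552$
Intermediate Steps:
$S = 4$ ($S = 4 - 0 = 4 + 0 = 4$)
$Z{\left(r,t \right)} = 4 + 2 r$ ($Z{\left(r,t \right)} = 2 \left(2 + r\right) = 4 + 2 r$)
$Z{\left(S,10 + 3 \right)} 46 = \left(4 + 2 \cdot 4\right) 46 = \left(4 + 8\right) 46 = 12 \cdot 46 = 552$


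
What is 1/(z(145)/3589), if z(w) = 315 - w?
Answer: 3589/170 ≈ 21.112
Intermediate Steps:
1/(z(145)/3589) = 1/((315 - 1*145)/3589) = 1/((315 - 145)*(1/3589)) = 1/(170*(1/3589)) = 1/(170/3589) = 3589/170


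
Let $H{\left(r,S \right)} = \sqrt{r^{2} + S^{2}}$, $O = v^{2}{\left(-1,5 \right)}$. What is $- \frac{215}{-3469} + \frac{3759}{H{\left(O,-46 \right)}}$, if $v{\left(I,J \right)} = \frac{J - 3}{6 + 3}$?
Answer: $\frac{215}{3469} + \frac{304479 \sqrt{3470773}}{6941546} \approx 81.779$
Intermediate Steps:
$v{\left(I,J \right)} = - \frac{1}{3} + \frac{J}{9}$ ($v{\left(I,J \right)} = \frac{-3 + J}{9} = \left(-3 + J\right) \frac{1}{9} = - \frac{1}{3} + \frac{J}{9}$)
$O = \frac{4}{81}$ ($O = \left(- \frac{1}{3} + \frac{1}{9} \cdot 5\right)^{2} = \left(- \frac{1}{3} + \frac{5}{9}\right)^{2} = \left(\frac{2}{9}\right)^{2} = \frac{4}{81} \approx 0.049383$)
$H{\left(r,S \right)} = \sqrt{S^{2} + r^{2}}$
$- \frac{215}{-3469} + \frac{3759}{H{\left(O,-46 \right)}} = - \frac{215}{-3469} + \frac{3759}{\sqrt{\left(-46\right)^{2} + \left(\frac{4}{81}\right)^{2}}} = \left(-215\right) \left(- \frac{1}{3469}\right) + \frac{3759}{\sqrt{2116 + \frac{16}{6561}}} = \frac{215}{3469} + \frac{3759}{\sqrt{\frac{13883092}{6561}}} = \frac{215}{3469} + \frac{3759}{\frac{2}{81} \sqrt{3470773}} = \frac{215}{3469} + 3759 \frac{81 \sqrt{3470773}}{6941546} = \frac{215}{3469} + \frac{304479 \sqrt{3470773}}{6941546}$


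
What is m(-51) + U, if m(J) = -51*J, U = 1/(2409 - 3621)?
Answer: 3152411/1212 ≈ 2601.0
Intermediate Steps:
U = -1/1212 (U = 1/(-1212) = -1/1212 ≈ -0.00082508)
m(-51) + U = -51*(-51) - 1/1212 = 2601 - 1/1212 = 3152411/1212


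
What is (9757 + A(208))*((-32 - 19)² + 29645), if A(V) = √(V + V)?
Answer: 314624222 + 128984*√26 ≈ 3.1528e+8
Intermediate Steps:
A(V) = √2*√V (A(V) = √(2*V) = √2*√V)
(9757 + A(208))*((-32 - 19)² + 29645) = (9757 + √2*√208)*((-32 - 19)² + 29645) = (9757 + √2*(4*√13))*((-51)² + 29645) = (9757 + 4*√26)*(2601 + 29645) = (9757 + 4*√26)*32246 = 314624222 + 128984*√26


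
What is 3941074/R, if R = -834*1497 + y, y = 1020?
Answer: -1970537/623739 ≈ -3.1592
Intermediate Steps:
R = -1247478 (R = -834*1497 + 1020 = -1248498 + 1020 = -1247478)
3941074/R = 3941074/(-1247478) = 3941074*(-1/1247478) = -1970537/623739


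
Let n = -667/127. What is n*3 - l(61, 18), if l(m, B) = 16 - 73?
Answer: 5238/127 ≈ 41.244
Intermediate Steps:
n = -667/127 (n = -667*1/127 = -667/127 ≈ -5.2520)
l(m, B) = -57
n*3 - l(61, 18) = -667/127*3 - 1*(-57) = -2001/127 + 57 = 5238/127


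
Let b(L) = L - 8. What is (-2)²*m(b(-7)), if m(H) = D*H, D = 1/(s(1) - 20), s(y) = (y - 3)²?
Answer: 15/4 ≈ 3.7500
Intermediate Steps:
b(L) = -8 + L
s(y) = (-3 + y)²
D = -1/16 (D = 1/((-3 + 1)² - 20) = 1/((-2)² - 20) = 1/(4 - 20) = 1/(-16) = -1/16 ≈ -0.062500)
m(H) = -H/16
(-2)²*m(b(-7)) = (-2)²*(-(-8 - 7)/16) = 4*(-1/16*(-15)) = 4*(15/16) = 15/4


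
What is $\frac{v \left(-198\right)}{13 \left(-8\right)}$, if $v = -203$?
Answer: $- \frac{20097}{52} \approx -386.48$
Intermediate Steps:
$\frac{v \left(-198\right)}{13 \left(-8\right)} = \frac{\left(-203\right) \left(-198\right)}{13 \left(-8\right)} = \frac{40194}{-104} = 40194 \left(- \frac{1}{104}\right) = - \frac{20097}{52}$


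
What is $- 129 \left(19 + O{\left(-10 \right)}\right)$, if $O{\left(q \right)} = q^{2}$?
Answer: $-15351$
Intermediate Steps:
$- 129 \left(19 + O{\left(-10 \right)}\right) = - 129 \left(19 + \left(-10\right)^{2}\right) = - 129 \left(19 + 100\right) = \left(-129\right) 119 = -15351$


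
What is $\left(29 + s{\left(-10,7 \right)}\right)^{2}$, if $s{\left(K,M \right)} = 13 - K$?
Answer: $2704$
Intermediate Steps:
$\left(29 + s{\left(-10,7 \right)}\right)^{2} = \left(29 + \left(13 - -10\right)\right)^{2} = \left(29 + \left(13 + 10\right)\right)^{2} = \left(29 + 23\right)^{2} = 52^{2} = 2704$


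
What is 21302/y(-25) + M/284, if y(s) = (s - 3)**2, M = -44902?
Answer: -3644175/27832 ≈ -130.93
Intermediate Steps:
y(s) = (-3 + s)**2
21302/y(-25) + M/284 = 21302/((-3 - 25)**2) - 44902/284 = 21302/((-28)**2) - 44902*1/284 = 21302/784 - 22451/142 = 21302*(1/784) - 22451/142 = 10651/392 - 22451/142 = -3644175/27832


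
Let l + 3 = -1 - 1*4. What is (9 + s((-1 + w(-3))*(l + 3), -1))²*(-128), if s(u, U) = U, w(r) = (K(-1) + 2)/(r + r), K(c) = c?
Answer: -8192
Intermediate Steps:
w(r) = 1/(2*r) (w(r) = (-1 + 2)/(r + r) = 1/(2*r))
l = -8 (l = -3 + (-1 - 1*4) = -3 + (-1 - 4) = -3 - 5 = -8)
(9 + s((-1 + w(-3))*(l + 3), -1))²*(-128) = (9 - 1)²*(-128) = 8²*(-128) = 64*(-128) = -8192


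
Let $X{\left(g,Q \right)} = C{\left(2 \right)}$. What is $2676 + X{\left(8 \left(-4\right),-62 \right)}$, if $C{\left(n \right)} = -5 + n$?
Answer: $2673$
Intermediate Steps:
$X{\left(g,Q \right)} = -3$ ($X{\left(g,Q \right)} = -5 + 2 = -3$)
$2676 + X{\left(8 \left(-4\right),-62 \right)} = 2676 - 3 = 2673$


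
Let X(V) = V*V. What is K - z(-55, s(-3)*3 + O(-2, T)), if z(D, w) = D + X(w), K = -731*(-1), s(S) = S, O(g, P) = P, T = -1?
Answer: 686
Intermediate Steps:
X(V) = V²
K = 731
z(D, w) = D + w²
K - z(-55, s(-3)*3 + O(-2, T)) = 731 - (-55 + (-3*3 - 1)²) = 731 - (-55 + (-9 - 1)²) = 731 - (-55 + (-10)²) = 731 - (-55 + 100) = 731 - 1*45 = 731 - 45 = 686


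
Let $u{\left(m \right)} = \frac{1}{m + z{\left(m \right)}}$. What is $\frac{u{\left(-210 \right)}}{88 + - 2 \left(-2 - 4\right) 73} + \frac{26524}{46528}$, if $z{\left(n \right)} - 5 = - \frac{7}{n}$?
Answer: $\frac{9826451339}{17237565488} \approx 0.57006$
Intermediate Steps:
$z{\left(n \right)} = 5 - \frac{7}{n}$
$u{\left(m \right)} = \frac{1}{5 + m - \frac{7}{m}}$ ($u{\left(m \right)} = \frac{1}{m + \left(5 - \frac{7}{m}\right)} = \frac{1}{5 + m - \frac{7}{m}}$)
$\frac{u{\left(-210 \right)}}{88 + - 2 \left(-2 - 4\right) 73} + \frac{26524}{46528} = \frac{\left(-210\right) \frac{1}{-7 + \left(-210\right)^{2} + 5 \left(-210\right)}}{88 + - 2 \left(-2 - 4\right) 73} + \frac{26524}{46528} = \frac{\left(-210\right) \frac{1}{-7 + 44100 - 1050}}{88 + \left(-2\right) \left(-6\right) 73} + 26524 \cdot \frac{1}{46528} = \frac{\left(-210\right) \frac{1}{43043}}{88 + 12 \cdot 73} + \frac{6631}{11632} = \frac{\left(-210\right) \frac{1}{43043}}{88 + 876} + \frac{6631}{11632} = - \frac{30}{6149 \cdot 964} + \frac{6631}{11632} = \left(- \frac{30}{6149}\right) \frac{1}{964} + \frac{6631}{11632} = - \frac{15}{2963818} + \frac{6631}{11632} = \frac{9826451339}{17237565488}$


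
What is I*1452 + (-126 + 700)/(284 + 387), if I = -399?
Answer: -388741934/671 ≈ -5.7935e+5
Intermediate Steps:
I*1452 + (-126 + 700)/(284 + 387) = -399*1452 + (-126 + 700)/(284 + 387) = -579348 + 574/671 = -388741934/671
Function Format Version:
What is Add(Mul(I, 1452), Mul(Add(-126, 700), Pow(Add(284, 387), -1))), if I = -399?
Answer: Rational(-388741934, 671) ≈ -5.7935e+5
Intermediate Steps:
Add(Mul(I, 1452), Mul(Add(-126, 700), Pow(Add(284, 387), -1))) = Add(Mul(-399, 1452), Mul(Add(-126, 700), Pow(Add(284, 387), -1))) = Add(-579348, Mul(574, Pow(671, -1))) = Add(-579348, Mul(574, Rational(1, 671))) = Add(-579348, Rational(574, 671)) = Rational(-388741934, 671)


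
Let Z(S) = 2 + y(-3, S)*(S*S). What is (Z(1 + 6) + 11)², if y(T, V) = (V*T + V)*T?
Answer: 4289041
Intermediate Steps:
y(T, V) = T*(V + T*V) (y(T, V) = (T*V + V)*T = (V + T*V)*T = T*(V + T*V))
Z(S) = 2 + 6*S³ (Z(S) = 2 + (-3*S*(1 - 3))*(S*S) = 2 + (-3*S*(-2))*S² = 2 + (6*S)*S² = 2 + 6*S³)
(Z(1 + 6) + 11)² = ((2 + 6*(1 + 6)³) + 11)² = ((2 + 6*7³) + 11)² = ((2 + 6*343) + 11)² = ((2 + 2058) + 11)² = (2060 + 11)² = 2071² = 4289041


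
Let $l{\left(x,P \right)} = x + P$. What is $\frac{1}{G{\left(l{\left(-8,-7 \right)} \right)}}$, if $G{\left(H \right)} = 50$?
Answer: $\frac{1}{50} \approx 0.02$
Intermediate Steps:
$l{\left(x,P \right)} = P + x$
$\frac{1}{G{\left(l{\left(-8,-7 \right)} \right)}} = \frac{1}{50}$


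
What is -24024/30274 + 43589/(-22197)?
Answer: -132348151/47999427 ≈ -2.7573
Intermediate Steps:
-24024/30274 + 43589/(-22197) = -24024*1/30274 + 43589*(-1/22197) = -12012/15137 - 6227/3171 = -132348151/47999427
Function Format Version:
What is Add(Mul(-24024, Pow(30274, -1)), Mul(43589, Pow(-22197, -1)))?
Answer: Rational(-132348151, 47999427) ≈ -2.7573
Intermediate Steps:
Add(Mul(-24024, Pow(30274, -1)), Mul(43589, Pow(-22197, -1))) = Add(Mul(-24024, Rational(1, 30274)), Mul(43589, Rational(-1, 22197))) = Add(Rational(-12012, 15137), Rational(-6227, 3171)) = Rational(-132348151, 47999427)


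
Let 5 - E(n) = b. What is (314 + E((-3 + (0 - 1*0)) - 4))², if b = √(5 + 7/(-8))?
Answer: (1276 - √66)²/16 ≈ 1.0047e+5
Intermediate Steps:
b = √66/4 (b = √(5 + 7*(-⅛)) = √(5 - 7/8) = √(33/8) = √66/4 ≈ 2.0310)
E(n) = 5 - √66/4
(314 + E((-3 + (0 - 1*0)) - 4))² = (314 + (5 - √66/4))² = (319 - √66/4)²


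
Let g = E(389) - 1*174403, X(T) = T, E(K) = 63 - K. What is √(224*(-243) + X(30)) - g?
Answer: 174729 + I*√54402 ≈ 1.7473e+5 + 233.24*I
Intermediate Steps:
g = -174729 (g = (63 - 1*389) - 1*174403 = (63 - 389) - 174403 = -326 - 174403 = -174729)
√(224*(-243) + X(30)) - g = √(224*(-243) + 30) - 1*(-174729) = √(-54432 + 30) + 174729 = √(-54402) + 174729 = I*√54402 + 174729 = 174729 + I*√54402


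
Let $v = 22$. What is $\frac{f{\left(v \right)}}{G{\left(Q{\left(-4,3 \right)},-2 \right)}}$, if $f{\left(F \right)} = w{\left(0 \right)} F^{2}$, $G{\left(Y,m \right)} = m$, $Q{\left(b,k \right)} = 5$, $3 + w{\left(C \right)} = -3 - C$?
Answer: $1452$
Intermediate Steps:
$w{\left(C \right)} = -6 - C$ ($w{\left(C \right)} = -3 - \left(3 + C\right) = -6 - C$)
$f{\left(F \right)} = - 6 F^{2}$ ($f{\left(F \right)} = \left(-6 - 0\right) F^{2} = \left(-6 + 0\right) F^{2} = - 6 F^{2}$)
$\frac{f{\left(v \right)}}{G{\left(Q{\left(-4,3 \right)},-2 \right)}} = \frac{\left(-6\right) 22^{2}}{-2} = \left(-6\right) 484 \left(- \frac{1}{2}\right) = \left(-2904\right) \left(- \frac{1}{2}\right) = 1452$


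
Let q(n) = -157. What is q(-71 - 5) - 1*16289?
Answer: -16446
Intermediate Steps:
q(-71 - 5) - 1*16289 = -157 - 1*16289 = -157 - 16289 = -16446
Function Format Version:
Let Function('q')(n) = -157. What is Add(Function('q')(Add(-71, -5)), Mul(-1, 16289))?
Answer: -16446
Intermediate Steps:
Add(Function('q')(Add(-71, -5)), Mul(-1, 16289)) = Add(-157, Mul(-1, 16289)) = Add(-157, -16289) = -16446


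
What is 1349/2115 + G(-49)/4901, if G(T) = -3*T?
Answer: 6922354/10365615 ≈ 0.66782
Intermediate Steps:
1349/2115 + G(-49)/4901 = 1349/2115 - 3*(-49)/4901 = 1349*(1/2115) + 147*(1/4901) = 1349/2115 + 147/4901 = 6922354/10365615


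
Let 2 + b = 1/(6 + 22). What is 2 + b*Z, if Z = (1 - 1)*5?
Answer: 2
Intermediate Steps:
Z = 0 (Z = 0*5 = 0)
b = -55/28 (b = -2 + 1/(6 + 22) = -2 + 1/28 = -55/28 ≈ -1.9643)
2 + b*Z = 2 - 55/28*0 = 2 + 0 = 2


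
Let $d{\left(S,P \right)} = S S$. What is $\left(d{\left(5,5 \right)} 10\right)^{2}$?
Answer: $62500$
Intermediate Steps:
$d{\left(S,P \right)} = S^{2}$
$\left(d{\left(5,5 \right)} 10\right)^{2} = \left(5^{2} \cdot 10\right)^{2} = \left(25 \cdot 10\right)^{2} = 250^{2} = 62500$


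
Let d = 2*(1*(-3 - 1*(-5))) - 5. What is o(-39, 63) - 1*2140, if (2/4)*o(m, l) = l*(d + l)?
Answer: 5672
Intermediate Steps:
d = -1 (d = 2*(1*(-3 + 5)) - 5 = 2*(1*2) - 5 = 2*2 - 5 = 4 - 5 = -1)
o(m, l) = 2*l*(-1 + l) (o(m, l) = 2*(l*(-1 + l)) = 2*l*(-1 + l))
o(-39, 63) - 1*2140 = 2*63*(-1 + 63) - 1*2140 = 2*63*62 - 2140 = 7812 - 2140 = 5672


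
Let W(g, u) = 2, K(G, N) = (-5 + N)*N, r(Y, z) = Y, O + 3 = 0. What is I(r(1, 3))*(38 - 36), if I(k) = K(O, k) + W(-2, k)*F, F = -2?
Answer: -16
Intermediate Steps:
O = -3 (O = -3 + 0 = -3)
K(G, N) = N*(-5 + N)
I(k) = -4 + k*(-5 + k) (I(k) = k*(-5 + k) + 2*(-2) = k*(-5 + k) - 4 = -4 + k*(-5 + k))
I(r(1, 3))*(38 - 36) = (-4 + 1*(-5 + 1))*(38 - 36) = (-4 + 1*(-4))*2 = (-4 - 4)*2 = -8*2 = -16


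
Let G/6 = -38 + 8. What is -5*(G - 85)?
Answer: 1325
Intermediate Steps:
G = -180 (G = 6*(-38 + 8) = 6*(-30) = -180)
-5*(G - 85) = -5*(-180 - 85) = -5*(-265) = 1325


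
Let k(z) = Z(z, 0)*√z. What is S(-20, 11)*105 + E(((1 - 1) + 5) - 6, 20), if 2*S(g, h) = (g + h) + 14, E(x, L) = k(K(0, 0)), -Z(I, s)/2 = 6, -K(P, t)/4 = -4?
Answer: 429/2 ≈ 214.50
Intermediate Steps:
K(P, t) = 16 (K(P, t) = -4*(-4) = 16)
Z(I, s) = -12 (Z(I, s) = -2*6 = -12)
k(z) = -12*√z
E(x, L) = -48 (E(x, L) = -12*√16 = -12*4 = -48)
S(g, h) = 7 + g/2 + h/2 (S(g, h) = ((g + h) + 14)/2 = (14 + g + h)/2 = 7 + g/2 + h/2)
S(-20, 11)*105 + E(((1 - 1) + 5) - 6, 20) = (7 + (½)*(-20) + (½)*11)*105 - 48 = (7 - 10 + 11/2)*105 - 48 = (5/2)*105 - 48 = 525/2 - 48 = 429/2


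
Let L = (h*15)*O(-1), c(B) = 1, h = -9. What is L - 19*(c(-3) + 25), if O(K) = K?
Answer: -359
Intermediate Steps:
L = 135 (L = -9*15*(-1) = -135*(-1) = 135)
L - 19*(c(-3) + 25) = 135 - 19*(1 + 25) = 135 - 19*26 = 135 - 494 = -359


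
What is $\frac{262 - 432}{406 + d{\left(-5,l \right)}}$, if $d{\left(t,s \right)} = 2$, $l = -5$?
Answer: $- \frac{5}{12} \approx -0.41667$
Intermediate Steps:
$\frac{262 - 432}{406 + d{\left(-5,l \right)}} = \frac{262 - 432}{406 + 2} = - \frac{170}{408} = \left(-170\right) \frac{1}{408} = - \frac{5}{12}$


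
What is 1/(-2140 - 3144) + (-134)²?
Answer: 94879503/5284 ≈ 17956.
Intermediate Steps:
1/(-2140 - 3144) + (-134)² = 1/(-5284) + 17956 = -1/5284 + 17956 = 94879503/5284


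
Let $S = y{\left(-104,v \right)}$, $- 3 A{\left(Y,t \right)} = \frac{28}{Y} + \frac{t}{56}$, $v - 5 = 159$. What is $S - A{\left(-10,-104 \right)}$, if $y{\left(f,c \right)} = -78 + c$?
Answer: $\frac{8867}{105} \approx 84.448$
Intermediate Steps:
$v = 164$ ($v = 5 + 159 = 164$)
$A{\left(Y,t \right)} = - \frac{28}{3 Y} - \frac{t}{168}$ ($A{\left(Y,t \right)} = - \frac{\frac{28}{Y} + \frac{t}{56}}{3} = - \frac{28}{3 Y} - \frac{t}{168}$)
$S = 86$ ($S = -78 + 164 = 86$)
$S - A{\left(-10,-104 \right)} = 86 - \frac{-1568 - \left(-10\right) \left(-104\right)}{168 \left(-10\right)} = 86 - \frac{1}{168} \left(- \frac{1}{10}\right) \left(-1568 - 1040\right) = 86 - \frac{1}{168} \left(- \frac{1}{10}\right) \left(-2608\right) = 86 - \frac{163}{105} = \frac{8867}{105}$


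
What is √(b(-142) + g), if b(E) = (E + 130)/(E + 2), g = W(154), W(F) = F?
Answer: √188755/35 ≈ 12.413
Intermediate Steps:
g = 154
b(E) = (130 + E)/(2 + E)
√(b(-142) + g) = √((130 - 142)/(2 - 142) + 154) = √(-12/(-140) + 154) = √(-1/140*(-12) + 154) = √(3/35 + 154) = √(5393/35) = √188755/35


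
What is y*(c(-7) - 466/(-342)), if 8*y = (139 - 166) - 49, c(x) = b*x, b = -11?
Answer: -6700/9 ≈ -744.44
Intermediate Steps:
c(x) = -11*x
y = -19/2 (y = ((139 - 166) - 49)/8 = (-27 - 49)/8 = (⅛)*(-76) = -19/2 ≈ -9.5000)
y*(c(-7) - 466/(-342)) = -19*(-11*(-7) - 466/(-342))/2 = -19*(77 - 466*(-1/342))/2 = -19*(77 + 233/171)/2 = -19/2*13400/171 = -6700/9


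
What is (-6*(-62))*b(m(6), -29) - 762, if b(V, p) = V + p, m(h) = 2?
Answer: -10806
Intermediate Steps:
(-6*(-62))*b(m(6), -29) - 762 = (-6*(-62))*(2 - 29) - 762 = 372*(-27) - 762 = -10044 - 762 = -10806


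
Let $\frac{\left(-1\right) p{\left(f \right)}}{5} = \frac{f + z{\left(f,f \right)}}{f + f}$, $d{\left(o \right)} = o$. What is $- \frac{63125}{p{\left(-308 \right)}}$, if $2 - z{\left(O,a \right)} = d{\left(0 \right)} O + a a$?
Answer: $\frac{777700}{9517} \approx 81.717$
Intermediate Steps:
$z{\left(O,a \right)} = 2 - a^{2}$ ($z{\left(O,a \right)} = 2 - \left(0 O + a a\right) = 2 - \left(0 + a^{2}\right) = 2 - a^{2}$)
$p{\left(f \right)} = - \frac{5 \left(2 + f - f^{2}\right)}{2 f}$ ($p{\left(f \right)} = - 5 \frac{f - \left(-2 + f^{2}\right)}{f + f} = - 5 \frac{2 + f - f^{2}}{2 f} = - \frac{5 \left(2 + f - f^{2}\right)}{2 f}$)
$- \frac{63125}{p{\left(-308 \right)}} = - \frac{63125}{- \frac{5}{2} - \frac{5}{-308} + \frac{5}{2} \left(-308\right)} = - \frac{63125}{- \frac{5}{2} - - \frac{5}{308} - 770} = - \frac{63125}{- \frac{5}{2} + \frac{5}{308} - 770} = - \frac{63125}{- \frac{237925}{308}} = \left(-63125\right) \left(- \frac{308}{237925}\right) = \frac{777700}{9517}$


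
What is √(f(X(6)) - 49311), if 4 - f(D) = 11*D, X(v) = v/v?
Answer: I*√49318 ≈ 222.08*I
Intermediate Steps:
X(v) = 1
f(D) = 4 - 11*D
√(f(X(6)) - 49311) = √((4 - 11*1) - 49311) = √((4 - 11) - 49311) = √(-7 - 49311) = √(-49318) = I*√49318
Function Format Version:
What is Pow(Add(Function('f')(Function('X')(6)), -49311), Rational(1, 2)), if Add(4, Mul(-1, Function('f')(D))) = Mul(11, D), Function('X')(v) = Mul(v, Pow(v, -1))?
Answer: Mul(I, Pow(49318, Rational(1, 2))) ≈ Mul(222.08, I)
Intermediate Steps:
Function('X')(v) = 1
Function('f')(D) = Add(4, Mul(-11, D)) (Function('f')(D) = Add(4, Mul(-1, Mul(11, D))) = Add(4, Mul(-11, D)))
Pow(Add(Function('f')(Function('X')(6)), -49311), Rational(1, 2)) = Pow(Add(Add(4, Mul(-11, 1)), -49311), Rational(1, 2)) = Pow(Add(Add(4, -11), -49311), Rational(1, 2)) = Pow(Add(-7, -49311), Rational(1, 2)) = Pow(-49318, Rational(1, 2)) = Mul(I, Pow(49318, Rational(1, 2)))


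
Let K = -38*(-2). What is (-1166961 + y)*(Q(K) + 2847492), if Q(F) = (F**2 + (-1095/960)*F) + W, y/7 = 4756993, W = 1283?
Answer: 733756949956855/8 ≈ 9.1720e+13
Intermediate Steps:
y = 33298951 (y = 7*4756993 = 33298951)
K = 76
Q(F) = 1283 + F**2 - 73*F/64 (Q(F) = (F**2 + (-1095/960)*F) + 1283 = (F**2 + (-1095*1/960)*F) + 1283 = (F**2 - 73*F/64) + 1283 = 1283 + F**2 - 73*F/64)
(-1166961 + y)*(Q(K) + 2847492) = (-1166961 + 33298951)*((1283 + 76**2 - 73/64*76) + 2847492) = 32131990*((1283 + 5776 - 1387/16) + 2847492) = 32131990*(111557/16 + 2847492) = 32131990*(45671429/16) = 733756949956855/8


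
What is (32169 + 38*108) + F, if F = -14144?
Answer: 22129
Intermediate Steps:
(32169 + 38*108) + F = (32169 + 38*108) - 14144 = (32169 + 4104) - 14144 = 36273 - 14144 = 22129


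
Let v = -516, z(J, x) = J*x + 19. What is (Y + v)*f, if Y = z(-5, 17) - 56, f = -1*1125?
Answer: 717750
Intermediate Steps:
z(J, x) = 19 + J*x
f = -1125
Y = -122 (Y = (19 - 5*17) - 56 = (19 - 85) - 56 = -66 - 56 = -122)
(Y + v)*f = (-122 - 516)*(-1125) = -638*(-1125) = 717750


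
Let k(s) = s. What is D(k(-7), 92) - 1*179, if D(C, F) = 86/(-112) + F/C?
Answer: -10803/56 ≈ -192.91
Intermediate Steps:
D(C, F) = -43/56 + F/C (D(C, F) = 86*(-1/112) + F/C = -43/56 + F/C)
D(k(-7), 92) - 1*179 = (-43/56 + 92/(-7)) - 1*179 = (-43/56 + 92*(-1/7)) - 179 = (-43/56 - 92/7) - 179 = -779/56 - 179 = -10803/56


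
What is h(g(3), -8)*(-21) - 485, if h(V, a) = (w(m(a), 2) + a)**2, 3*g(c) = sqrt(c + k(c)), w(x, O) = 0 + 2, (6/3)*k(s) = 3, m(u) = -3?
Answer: -1241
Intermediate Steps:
k(s) = 3/2 (k(s) = (1/2)*3 = 3/2)
w(x, O) = 2
g(c) = sqrt(3/2 + c)/3 (g(c) = sqrt(c + 3/2)/3 = sqrt(3/2 + c)/3)
h(V, a) = (2 + a)**2
h(g(3), -8)*(-21) - 485 = (2 - 8)**2*(-21) - 485 = (-6)**2*(-21) - 485 = 36*(-21) - 485 = -756 - 485 = -1241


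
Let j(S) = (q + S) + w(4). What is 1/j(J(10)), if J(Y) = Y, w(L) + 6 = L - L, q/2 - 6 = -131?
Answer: -1/246 ≈ -0.0040650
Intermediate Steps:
q = -250 (q = 12 + 2*(-131) = 12 - 262 = -250)
w(L) = -6 (w(L) = -6 + (L - L) = -6 + 0 = -6)
j(S) = -256 + S (j(S) = (-250 + S) - 6 = -256 + S)
1/j(J(10)) = 1/(-256 + 10) = 1/(-246) = -1/246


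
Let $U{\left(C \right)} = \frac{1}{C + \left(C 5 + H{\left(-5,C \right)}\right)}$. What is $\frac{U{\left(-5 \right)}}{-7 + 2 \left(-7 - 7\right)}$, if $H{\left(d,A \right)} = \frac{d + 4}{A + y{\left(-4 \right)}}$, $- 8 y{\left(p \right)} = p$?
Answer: $\frac{9}{9380} \approx 0.00095949$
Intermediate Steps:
$y{\left(p \right)} = - \frac{p}{8}$
$H{\left(d,A \right)} = \frac{4 + d}{\frac{1}{2} + A}$ ($H{\left(d,A \right)} = \frac{d + 4}{A - - \frac{1}{2}} = \frac{4 + d}{A + \frac{1}{2}} = \frac{4 + d}{\frac{1}{2} + A}$)
$U{\left(C \right)} = \frac{1}{- \frac{2}{1 + 2 C} + 6 C}$ ($U{\left(C \right)} = \frac{1}{C + \left(C 5 + \frac{2 \left(4 - 5\right)}{1 + 2 C}\right)} = \frac{1}{C + \left(5 C + 2 \frac{1}{1 + 2 C} \left(-1\right)\right)} = \frac{1}{C + \left(5 C - \frac{2}{1 + 2 C}\right)} = \frac{1}{C + \left(- \frac{2}{1 + 2 C} + 5 C\right)} = \frac{1}{- \frac{2}{1 + 2 C} + 6 C}$)
$\frac{U{\left(-5 \right)}}{-7 + 2 \left(-7 - 7\right)} = \frac{\frac{1}{2} \frac{1}{-1 + 3 \left(-5\right) \left(1 + 2 \left(-5\right)\right)} \left(1 + 2 \left(-5\right)\right)}{-7 + 2 \left(-7 - 7\right)} = \frac{\frac{1}{2} \frac{1}{-1 + 3 \left(-5\right) \left(1 - 10\right)} \left(1 - 10\right)}{-7 + 2 \left(-7 - 7\right)} = \frac{\frac{1}{2} \frac{1}{-1 + 3 \left(-5\right) \left(-9\right)} \left(-9\right)}{-7 + 2 \left(-14\right)} = \frac{\frac{1}{2} \frac{1}{-1 + 135} \left(-9\right)}{-7 - 28} = \frac{\frac{1}{2} \cdot \frac{1}{134} \left(-9\right)}{-35} = \frac{1}{2} \cdot \frac{1}{134} \left(-9\right) \left(- \frac{1}{35}\right) = \left(- \frac{9}{268}\right) \left(- \frac{1}{35}\right) = \frac{9}{9380}$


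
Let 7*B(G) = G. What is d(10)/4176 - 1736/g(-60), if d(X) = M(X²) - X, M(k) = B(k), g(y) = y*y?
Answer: -175829/365400 ≈ -0.48120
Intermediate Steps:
g(y) = y²
B(G) = G/7
M(k) = k/7
d(X) = -X + X²/7 (d(X) = X²/7 - X = -X + X²/7)
d(10)/4176 - 1736/g(-60) = ((⅐)*10*(-7 + 10))/4176 - 1736/((-60)²) = ((⅐)*10*3)*(1/4176) - 1736/3600 = (30/7)*(1/4176) - 1736*1/3600 = 5/4872 - 217/450 = -175829/365400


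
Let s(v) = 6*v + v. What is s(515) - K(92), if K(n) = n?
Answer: 3513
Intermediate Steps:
s(v) = 7*v
s(515) - K(92) = 7*515 - 1*92 = 3605 - 92 = 3513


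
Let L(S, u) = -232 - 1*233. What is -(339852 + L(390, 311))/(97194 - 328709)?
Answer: 339387/231515 ≈ 1.4659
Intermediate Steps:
L(S, u) = -465 (L(S, u) = -232 - 233 = -465)
-(339852 + L(390, 311))/(97194 - 328709) = -(339852 - 465)/(97194 - 328709) = -339387/(-231515) = -339387*(-1)/231515 = -1*(-339387/231515) = 339387/231515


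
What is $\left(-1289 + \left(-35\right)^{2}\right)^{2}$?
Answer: $4096$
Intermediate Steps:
$\left(-1289 + \left(-35\right)^{2}\right)^{2} = \left(-1289 + 1225\right)^{2} = \left(-64\right)^{2} = 4096$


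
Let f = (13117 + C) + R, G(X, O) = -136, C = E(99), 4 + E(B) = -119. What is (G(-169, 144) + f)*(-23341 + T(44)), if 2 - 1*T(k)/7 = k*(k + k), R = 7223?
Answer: -1012704911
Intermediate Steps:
E(B) = -123 (E(B) = -4 - 119 = -123)
C = -123
f = 20217 (f = (13117 - 123) + 7223 = 12994 + 7223 = 20217)
T(k) = 14 - 14*k**2 (T(k) = 14 - 7*k*(k + k) = 14 - 7*k*2*k = 14 - 14*k**2)
(G(-169, 144) + f)*(-23341 + T(44)) = (-136 + 20217)*(-23341 + (14 - 14*44**2)) = 20081*(-23341 + (14 - 14*1936)) = 20081*(-23341 + (14 - 27104)) = 20081*(-23341 - 27090) = 20081*(-50431) = -1012704911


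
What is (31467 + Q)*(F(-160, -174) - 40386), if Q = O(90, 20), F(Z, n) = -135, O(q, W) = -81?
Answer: -1271792106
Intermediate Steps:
Q = -81
(31467 + Q)*(F(-160, -174) - 40386) = (31467 - 81)*(-135 - 40386) = 31386*(-40521) = -1271792106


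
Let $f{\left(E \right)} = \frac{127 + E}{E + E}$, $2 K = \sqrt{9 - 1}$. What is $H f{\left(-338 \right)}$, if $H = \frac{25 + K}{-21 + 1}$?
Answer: $- \frac{1055}{2704} - \frac{211 \sqrt{2}}{13520} \approx -0.41223$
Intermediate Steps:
$K = \sqrt{2}$ ($K = \frac{\sqrt{9 - 1}}{2} = \frac{\sqrt{8}}{2} = \frac{2 \sqrt{2}}{2} = \sqrt{2} \approx 1.4142$)
$f{\left(E \right)} = \frac{127 + E}{2 E}$
$H = - \frac{5}{4} - \frac{\sqrt{2}}{20}$ ($H = \frac{25 + \sqrt{2}}{-21 + 1} = \frac{25 + \sqrt{2}}{-20} = \left(25 + \sqrt{2}\right) \left(- \frac{1}{20}\right) = - \frac{5}{4} - \frac{\sqrt{2}}{20} \approx -1.3207$)
$H f{\left(-338 \right)} = \left(- \frac{5}{4} - \frac{\sqrt{2}}{20}\right) \frac{127 - 338}{2 \left(-338\right)} = \left(- \frac{5}{4} - \frac{\sqrt{2}}{20}\right) \frac{1}{2} \left(- \frac{1}{338}\right) \left(-211\right) = \left(- \frac{5}{4} - \frac{\sqrt{2}}{20}\right) \frac{211}{676} = - \frac{1055}{2704} - \frac{211 \sqrt{2}}{13520}$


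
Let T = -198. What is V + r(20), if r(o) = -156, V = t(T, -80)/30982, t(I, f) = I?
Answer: -2416695/15491 ≈ -156.01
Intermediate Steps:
V = -99/15491 (V = -198/30982 = -198*1/30982 = -99/15491 ≈ -0.0063908)
V + r(20) = -99/15491 - 156 = -2416695/15491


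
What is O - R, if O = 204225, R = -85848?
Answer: 290073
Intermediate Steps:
O - R = 204225 - 1*(-85848) = 204225 + 85848 = 290073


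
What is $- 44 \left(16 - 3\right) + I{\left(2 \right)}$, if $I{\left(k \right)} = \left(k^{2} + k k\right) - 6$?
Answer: $-570$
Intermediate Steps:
$I{\left(k \right)} = -6 + 2 k^{2}$ ($I{\left(k \right)} = \left(k^{2} + k^{2}\right) - 6 = 2 k^{2} - 6 = -6 + 2 k^{2}$)
$- 44 \left(16 - 3\right) + I{\left(2 \right)} = - 44 \left(16 - 3\right) - \left(6 - 2 \cdot 2^{2}\right) = \left(-44\right) 13 + \left(-6 + 2 \cdot 4\right) = -572 + \left(-6 + 8\right) = -572 + 2 = -570$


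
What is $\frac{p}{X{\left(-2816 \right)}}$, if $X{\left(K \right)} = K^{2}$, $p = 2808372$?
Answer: $\frac{702093}{1982464} \approx 0.35415$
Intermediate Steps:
$\frac{p}{X{\left(-2816 \right)}} = \frac{2808372}{\left(-2816\right)^{2}} = \frac{2808372}{7929856} = 2808372 \cdot \frac{1}{7929856} = \frac{702093}{1982464}$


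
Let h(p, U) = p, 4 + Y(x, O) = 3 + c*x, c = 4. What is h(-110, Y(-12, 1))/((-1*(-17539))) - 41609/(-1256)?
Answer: 729642091/22028984 ≈ 33.122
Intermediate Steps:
Y(x, O) = -1 + 4*x (Y(x, O) = -4 + (3 + 4*x) = -1 + 4*x)
h(-110, Y(-12, 1))/((-1*(-17539))) - 41609/(-1256) = -110/((-1*(-17539))) - 41609/(-1256) = -110/17539 - 41609*(-1/1256) = -110*1/17539 + 41609/1256 = -110/17539 + 41609/1256 = 729642091/22028984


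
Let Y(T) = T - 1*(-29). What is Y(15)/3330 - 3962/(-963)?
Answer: 245108/59385 ≈ 4.1274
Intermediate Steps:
Y(T) = 29 + T (Y(T) = T + 29 = 29 + T)
Y(15)/3330 - 3962/(-963) = (29 + 15)/3330 - 3962/(-963) = 44*(1/3330) - 3962*(-1/963) = 22/1665 + 3962/963 = 245108/59385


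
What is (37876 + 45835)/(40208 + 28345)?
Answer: 83711/68553 ≈ 1.2211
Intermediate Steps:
(37876 + 45835)/(40208 + 28345) = 83711/68553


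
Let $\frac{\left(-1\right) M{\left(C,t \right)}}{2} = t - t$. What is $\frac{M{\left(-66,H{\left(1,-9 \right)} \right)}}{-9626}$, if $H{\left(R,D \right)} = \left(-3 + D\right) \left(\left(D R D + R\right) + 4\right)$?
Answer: $0$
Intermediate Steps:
$H{\left(R,D \right)} = \left(-3 + D\right) \left(4 + R + R D^{2}\right)$ ($H{\left(R,D \right)} = \left(-3 + D\right) \left(\left(R D^{2} + R\right) + 4\right) = \left(-3 + D\right) \left(\left(R + R D^{2}\right) + 4\right) = \left(-3 + D\right) \left(4 + R + R D^{2}\right)$)
$M{\left(C,t \right)} = 0$ ($M{\left(C,t \right)} = - 2 \left(t - t\right) = \left(-2\right) 0 = 0$)
$\frac{M{\left(-66,H{\left(1,-9 \right)} \right)}}{-9626} = \frac{0}{-9626} = 0 \left(- \frac{1}{9626}\right) = 0$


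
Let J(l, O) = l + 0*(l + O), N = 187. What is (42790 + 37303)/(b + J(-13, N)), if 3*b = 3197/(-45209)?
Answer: -10862773311/1766348 ≈ -6149.9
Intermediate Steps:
b = -3197/135627 (b = (3197/(-45209))/3 = (3197*(-1/45209))/3 = (1/3)*(-3197/45209) = -3197/135627 ≈ -0.023572)
J(l, O) = l (J(l, O) = l + 0*(O + l) = l + 0 = l)
(42790 + 37303)/(b + J(-13, N)) = (42790 + 37303)/(-3197/135627 - 13) = 80093/(-1766348/135627) = 80093*(-135627/1766348) = -10862773311/1766348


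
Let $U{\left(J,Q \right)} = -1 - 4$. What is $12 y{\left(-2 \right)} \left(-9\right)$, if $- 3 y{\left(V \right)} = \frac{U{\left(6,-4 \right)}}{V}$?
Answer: $90$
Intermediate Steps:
$U{\left(J,Q \right)} = -5$ ($U{\left(J,Q \right)} = -1 - 4 = -5$)
$y{\left(V \right)} = \frac{5}{3 V}$ ($y{\left(V \right)} = - \frac{\left(-5\right) \frac{1}{V}}{3} = \frac{5}{3 V}$)
$12 y{\left(-2 \right)} \left(-9\right) = 12 \frac{5}{3 \left(-2\right)} \left(-9\right) = 12 \cdot \frac{5}{3} \left(- \frac{1}{2}\right) \left(-9\right) = 12 \left(- \frac{5}{6}\right) \left(-9\right) = \left(-10\right) \left(-9\right) = 90$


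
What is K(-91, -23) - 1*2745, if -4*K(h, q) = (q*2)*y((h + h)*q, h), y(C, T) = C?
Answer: 45394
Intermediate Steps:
K(h, q) = -h*q**2 (K(h, q) = -q*2*(h + h)*q/4 = -2*q*(2*h)*q/4 = -2*q*2*h*q/4 = -h*q**2)
K(-91, -23) - 1*2745 = -1*(-91)*(-23)**2 - 1*2745 = -1*(-91)*529 - 2745 = 48139 - 2745 = 45394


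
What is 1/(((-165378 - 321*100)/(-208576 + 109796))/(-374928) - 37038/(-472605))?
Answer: 194478994112480/15240259619197 ≈ 12.761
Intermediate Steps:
1/(((-165378 - 321*100)/(-208576 + 109796))/(-374928) - 37038/(-472605)) = 1/(((-165378 - 32100)/(-98780))*(-1/374928) - 37038*(-1/472605)) = 1/(-197478*(-1/98780)*(-1/374928) + 12346/157535) = 1/((98739/49390)*(-1/374928) + 12346/157535) = 1/(-32913/6172564640 + 12346/157535) = 1/(15240259619197/194478994112480) = 194478994112480/15240259619197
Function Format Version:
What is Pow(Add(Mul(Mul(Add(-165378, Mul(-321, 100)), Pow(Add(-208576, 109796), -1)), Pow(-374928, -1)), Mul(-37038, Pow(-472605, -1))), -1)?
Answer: Rational(194478994112480, 15240259619197) ≈ 12.761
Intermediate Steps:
Pow(Add(Mul(Mul(Add(-165378, Mul(-321, 100)), Pow(Add(-208576, 109796), -1)), Pow(-374928, -1)), Mul(-37038, Pow(-472605, -1))), -1) = Pow(Add(Mul(Mul(Add(-165378, -32100), Pow(-98780, -1)), Rational(-1, 374928)), Mul(-37038, Rational(-1, 472605))), -1) = Pow(Add(Mul(Mul(-197478, Rational(-1, 98780)), Rational(-1, 374928)), Rational(12346, 157535)), -1) = Pow(Add(Mul(Rational(98739, 49390), Rational(-1, 374928)), Rational(12346, 157535)), -1) = Pow(Add(Rational(-32913, 6172564640), Rational(12346, 157535)), -1) = Pow(Rational(15240259619197, 194478994112480), -1) = Rational(194478994112480, 15240259619197)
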